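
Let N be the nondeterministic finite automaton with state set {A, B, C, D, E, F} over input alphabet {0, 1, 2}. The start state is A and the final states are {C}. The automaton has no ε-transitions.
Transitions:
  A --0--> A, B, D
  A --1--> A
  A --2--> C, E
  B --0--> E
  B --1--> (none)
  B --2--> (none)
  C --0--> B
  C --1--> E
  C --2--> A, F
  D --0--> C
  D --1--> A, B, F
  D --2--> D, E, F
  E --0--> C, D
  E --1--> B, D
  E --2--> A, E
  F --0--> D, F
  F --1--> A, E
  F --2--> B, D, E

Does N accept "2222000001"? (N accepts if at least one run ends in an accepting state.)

rejected

Start: {A}
read 2: {C, E}
read 2: {A, E, F}
read 2: {A, B, C, D, E}
read 2: {A, C, D, E, F}
read 0: {A, B, C, D, F}
read 0: {A, B, C, D, E, F}
read 0: {A, B, C, D, E, F}
read 0: {A, B, C, D, E, F}
read 0: {A, B, C, D, E, F}
read 1: {A, B, D, E, F}
Reachable ∩ accepting = {} — empty.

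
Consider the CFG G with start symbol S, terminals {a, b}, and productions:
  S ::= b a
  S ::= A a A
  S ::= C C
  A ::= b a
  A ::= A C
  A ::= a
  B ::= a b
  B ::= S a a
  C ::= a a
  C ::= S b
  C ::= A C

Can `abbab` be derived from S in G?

no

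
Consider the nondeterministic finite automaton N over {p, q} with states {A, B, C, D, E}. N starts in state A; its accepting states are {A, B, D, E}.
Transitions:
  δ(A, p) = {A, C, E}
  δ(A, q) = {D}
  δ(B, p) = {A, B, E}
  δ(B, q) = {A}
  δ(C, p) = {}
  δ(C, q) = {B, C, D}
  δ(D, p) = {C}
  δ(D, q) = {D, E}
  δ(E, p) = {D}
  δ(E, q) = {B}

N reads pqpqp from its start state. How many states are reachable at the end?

4

Start: {A}
read p: {A, C, E}
read q: {B, C, D}
read p: {A, B, C, E}
read q: {A, B, C, D}
read p: {A, B, C, E}
Final reachable set {A, B, C, E} has 4 states.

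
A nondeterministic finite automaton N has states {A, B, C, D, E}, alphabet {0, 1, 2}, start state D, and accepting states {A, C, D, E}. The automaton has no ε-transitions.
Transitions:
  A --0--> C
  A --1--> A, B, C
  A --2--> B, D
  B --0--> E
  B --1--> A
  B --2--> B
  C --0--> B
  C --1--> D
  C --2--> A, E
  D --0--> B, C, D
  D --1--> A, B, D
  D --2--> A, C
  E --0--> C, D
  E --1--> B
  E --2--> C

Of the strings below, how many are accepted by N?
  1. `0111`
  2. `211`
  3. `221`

`0111`: accepted
`211`: accepted
`221`: accepted

3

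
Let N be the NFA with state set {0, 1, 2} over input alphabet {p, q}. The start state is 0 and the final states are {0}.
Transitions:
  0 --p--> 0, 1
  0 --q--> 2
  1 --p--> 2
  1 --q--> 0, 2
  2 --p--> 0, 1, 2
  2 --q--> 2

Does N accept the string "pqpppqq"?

rejected

Start: {0}
read p: {0, 1}
read q: {0, 2}
read p: {0, 1, 2}
read p: {0, 1, 2}
read p: {0, 1, 2}
read q: {0, 2}
read q: {2}
Reachable ∩ accepting = {} — empty.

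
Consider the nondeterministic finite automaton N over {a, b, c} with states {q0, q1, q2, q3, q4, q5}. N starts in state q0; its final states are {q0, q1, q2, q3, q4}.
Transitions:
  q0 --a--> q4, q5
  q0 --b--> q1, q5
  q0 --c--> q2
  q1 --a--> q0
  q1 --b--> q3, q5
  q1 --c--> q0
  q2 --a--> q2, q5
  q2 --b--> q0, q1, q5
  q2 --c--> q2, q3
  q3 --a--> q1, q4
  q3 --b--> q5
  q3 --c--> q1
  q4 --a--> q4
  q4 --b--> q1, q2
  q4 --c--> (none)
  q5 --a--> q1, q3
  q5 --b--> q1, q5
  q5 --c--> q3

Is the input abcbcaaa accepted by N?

accepted

Start: {q0}
read a: {q4, q5}
read b: {q1, q2, q5}
read c: {q0, q2, q3}
read b: {q0, q1, q5}
read c: {q0, q2, q3}
read a: {q1, q2, q4, q5}
read a: {q0, q1, q2, q3, q4, q5}
read a: {q0, q1, q2, q3, q4, q5}
Reachable ∩ accepting = {q0, q1, q2, q3, q4} — nonempty.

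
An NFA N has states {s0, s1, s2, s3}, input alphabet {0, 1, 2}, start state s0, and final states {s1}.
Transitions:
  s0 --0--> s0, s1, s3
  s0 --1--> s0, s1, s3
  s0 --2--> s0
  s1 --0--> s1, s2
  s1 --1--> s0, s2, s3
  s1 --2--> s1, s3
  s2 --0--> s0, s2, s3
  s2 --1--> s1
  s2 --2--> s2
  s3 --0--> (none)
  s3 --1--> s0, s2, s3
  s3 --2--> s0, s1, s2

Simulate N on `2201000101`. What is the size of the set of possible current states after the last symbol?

Start: {s0}
read 2: {s0}
read 2: {s0}
read 0: {s0, s1, s3}
read 1: {s0, s1, s2, s3}
read 0: {s0, s1, s2, s3}
read 0: {s0, s1, s2, s3}
read 0: {s0, s1, s2, s3}
read 1: {s0, s1, s2, s3}
read 0: {s0, s1, s2, s3}
read 1: {s0, s1, s2, s3}
Final reachable set {s0, s1, s2, s3} has 4 states.

4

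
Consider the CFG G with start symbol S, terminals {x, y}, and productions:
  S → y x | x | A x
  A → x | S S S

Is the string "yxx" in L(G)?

no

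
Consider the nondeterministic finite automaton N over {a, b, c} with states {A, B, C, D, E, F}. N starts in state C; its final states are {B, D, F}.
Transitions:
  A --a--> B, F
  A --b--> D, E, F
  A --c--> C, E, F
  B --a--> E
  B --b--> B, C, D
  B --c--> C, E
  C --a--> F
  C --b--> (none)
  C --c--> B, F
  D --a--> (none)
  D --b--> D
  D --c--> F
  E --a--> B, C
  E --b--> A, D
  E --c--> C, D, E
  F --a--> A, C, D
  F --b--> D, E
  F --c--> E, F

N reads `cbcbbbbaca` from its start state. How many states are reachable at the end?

Start: {C}
read c: {B, F}
read b: {B, C, D, E}
read c: {B, C, D, E, F}
read b: {A, B, C, D, E}
read b: {A, B, C, D, E, F}
read b: {A, B, C, D, E, F}
read b: {A, B, C, D, E, F}
read a: {A, B, C, D, E, F}
read c: {B, C, D, E, F}
read a: {A, B, C, D, E, F}
Final reachable set {A, B, C, D, E, F} has 6 states.

6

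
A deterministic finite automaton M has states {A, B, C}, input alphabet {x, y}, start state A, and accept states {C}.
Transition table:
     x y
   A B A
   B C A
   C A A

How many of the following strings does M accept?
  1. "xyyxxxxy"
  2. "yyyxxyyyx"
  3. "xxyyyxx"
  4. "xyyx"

"xyyxxxxy": rejected
"yyyxxyyyx": rejected
"xxyyyxx": accepted
"xyyx": rejected

1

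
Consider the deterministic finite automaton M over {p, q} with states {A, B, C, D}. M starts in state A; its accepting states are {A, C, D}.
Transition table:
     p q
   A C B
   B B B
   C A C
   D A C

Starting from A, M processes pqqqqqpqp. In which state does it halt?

A --p--> C
C --q--> C
C --q--> C
C --q--> C
C --q--> C
C --q--> C
C --p--> A
A --q--> B
B --p--> B

B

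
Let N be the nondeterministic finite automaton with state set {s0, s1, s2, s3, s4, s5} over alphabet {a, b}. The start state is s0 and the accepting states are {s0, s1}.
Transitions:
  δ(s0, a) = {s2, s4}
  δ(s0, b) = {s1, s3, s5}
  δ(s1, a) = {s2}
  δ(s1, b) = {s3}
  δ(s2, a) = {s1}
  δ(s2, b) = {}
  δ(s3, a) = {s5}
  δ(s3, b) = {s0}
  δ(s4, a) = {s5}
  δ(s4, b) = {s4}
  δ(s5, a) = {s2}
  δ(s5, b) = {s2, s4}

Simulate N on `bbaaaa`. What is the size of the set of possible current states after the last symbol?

Start: {s0}
read b: {s1, s3, s5}
read b: {s0, s2, s3, s4}
read a: {s1, s2, s4, s5}
read a: {s1, s2, s5}
read a: {s1, s2}
read a: {s1, s2}
Final reachable set {s1, s2} has 2 states.

2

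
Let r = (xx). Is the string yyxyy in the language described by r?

no

No split of yyxyy into u·v has x matching u and x matching v.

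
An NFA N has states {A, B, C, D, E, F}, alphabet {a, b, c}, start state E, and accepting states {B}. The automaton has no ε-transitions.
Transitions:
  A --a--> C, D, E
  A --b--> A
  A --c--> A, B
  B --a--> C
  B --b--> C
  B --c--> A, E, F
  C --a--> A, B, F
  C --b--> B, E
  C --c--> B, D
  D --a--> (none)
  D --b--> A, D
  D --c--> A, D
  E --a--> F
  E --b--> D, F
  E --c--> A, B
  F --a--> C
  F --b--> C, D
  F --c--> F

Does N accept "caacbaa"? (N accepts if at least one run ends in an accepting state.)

accepted

Start: {E}
read c: {A, B}
read a: {C, D, E}
read a: {A, B, F}
read c: {A, B, E, F}
read b: {A, C, D, F}
read a: {A, B, C, D, E, F}
read a: {A, B, C, D, E, F}
Reachable ∩ accepting = {B} — nonempty.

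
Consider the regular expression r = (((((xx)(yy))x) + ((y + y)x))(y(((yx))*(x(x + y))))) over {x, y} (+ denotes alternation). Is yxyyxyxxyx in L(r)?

No split of yxyyxyxxyx into u·v has ((((xx)(yy))x)+((y+y)x)) matching u and (y(((yx))*(x(x+y)))) matching v.

no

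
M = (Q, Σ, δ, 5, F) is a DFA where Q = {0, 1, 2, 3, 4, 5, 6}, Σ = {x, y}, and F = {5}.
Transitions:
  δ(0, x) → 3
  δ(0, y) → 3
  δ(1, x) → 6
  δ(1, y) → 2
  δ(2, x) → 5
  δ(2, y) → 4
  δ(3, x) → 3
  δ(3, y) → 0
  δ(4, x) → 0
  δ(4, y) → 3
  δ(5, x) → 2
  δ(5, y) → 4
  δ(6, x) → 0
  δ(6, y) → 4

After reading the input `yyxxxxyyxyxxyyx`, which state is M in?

5 --y--> 4
4 --y--> 3
3 --x--> 3
3 --x--> 3
3 --x--> 3
3 --x--> 3
3 --y--> 0
0 --y--> 3
3 --x--> 3
3 --y--> 0
0 --x--> 3
3 --x--> 3
3 --y--> 0
0 --y--> 3
3 --x--> 3

3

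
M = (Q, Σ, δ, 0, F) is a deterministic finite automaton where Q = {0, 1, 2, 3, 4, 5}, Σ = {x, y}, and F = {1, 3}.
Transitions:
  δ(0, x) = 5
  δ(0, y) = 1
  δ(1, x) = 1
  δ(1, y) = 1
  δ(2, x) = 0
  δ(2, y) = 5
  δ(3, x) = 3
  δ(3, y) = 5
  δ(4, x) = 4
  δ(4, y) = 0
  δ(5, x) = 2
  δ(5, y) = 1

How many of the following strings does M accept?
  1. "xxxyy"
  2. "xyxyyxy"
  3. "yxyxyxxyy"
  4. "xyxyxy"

4

"xxxyy": accepted
"xyxyyxy": accepted
"yxyxyxxyy": accepted
"xyxyxy": accepted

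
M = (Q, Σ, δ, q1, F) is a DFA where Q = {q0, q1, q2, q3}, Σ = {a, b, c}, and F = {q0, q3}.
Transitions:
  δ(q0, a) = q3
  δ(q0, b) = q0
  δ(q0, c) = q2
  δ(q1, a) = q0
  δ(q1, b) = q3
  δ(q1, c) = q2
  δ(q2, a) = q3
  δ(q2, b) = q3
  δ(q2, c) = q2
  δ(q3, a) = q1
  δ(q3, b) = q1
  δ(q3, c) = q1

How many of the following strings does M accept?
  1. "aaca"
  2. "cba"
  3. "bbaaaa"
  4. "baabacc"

"aaca": accepted
"cba": rejected
"bbaaaa": accepted
"baabacc": rejected

2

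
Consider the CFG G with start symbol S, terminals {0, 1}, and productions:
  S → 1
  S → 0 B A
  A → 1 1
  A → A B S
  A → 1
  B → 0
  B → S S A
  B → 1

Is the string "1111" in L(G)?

no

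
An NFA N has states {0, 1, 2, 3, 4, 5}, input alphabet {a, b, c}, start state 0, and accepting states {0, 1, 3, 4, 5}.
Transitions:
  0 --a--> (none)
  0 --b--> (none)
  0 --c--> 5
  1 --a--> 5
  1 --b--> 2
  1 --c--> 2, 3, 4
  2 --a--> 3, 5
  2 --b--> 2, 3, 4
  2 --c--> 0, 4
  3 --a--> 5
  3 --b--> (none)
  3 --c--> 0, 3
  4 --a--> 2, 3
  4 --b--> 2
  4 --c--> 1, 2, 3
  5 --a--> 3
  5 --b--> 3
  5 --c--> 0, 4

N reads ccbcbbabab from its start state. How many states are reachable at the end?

Start: {0}
read c: {5}
read c: {0, 4}
read b: {2}
read c: {0, 4}
read b: {2}
read b: {2, 3, 4}
read a: {2, 3, 5}
read b: {2, 3, 4}
read a: {2, 3, 5}
read b: {2, 3, 4}
Final reachable set {2, 3, 4} has 3 states.

3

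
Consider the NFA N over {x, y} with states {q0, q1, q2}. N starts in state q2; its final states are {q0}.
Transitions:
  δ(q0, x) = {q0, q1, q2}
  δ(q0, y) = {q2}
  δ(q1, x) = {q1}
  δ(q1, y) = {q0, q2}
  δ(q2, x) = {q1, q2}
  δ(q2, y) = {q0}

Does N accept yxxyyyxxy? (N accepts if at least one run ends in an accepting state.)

accepted

Start: {q2}
read y: {q0}
read x: {q0, q1, q2}
read x: {q0, q1, q2}
read y: {q0, q2}
read y: {q0, q2}
read y: {q0, q2}
read x: {q0, q1, q2}
read x: {q0, q1, q2}
read y: {q0, q2}
Reachable ∩ accepting = {q0} — nonempty.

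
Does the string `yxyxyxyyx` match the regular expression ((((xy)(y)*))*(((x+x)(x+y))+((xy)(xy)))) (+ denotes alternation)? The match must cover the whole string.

no

No split of yxyxyxyyx into u·v has (((xy)(y)*))* matching u and (((x+x)(x+y))+((xy)(xy))) matching v.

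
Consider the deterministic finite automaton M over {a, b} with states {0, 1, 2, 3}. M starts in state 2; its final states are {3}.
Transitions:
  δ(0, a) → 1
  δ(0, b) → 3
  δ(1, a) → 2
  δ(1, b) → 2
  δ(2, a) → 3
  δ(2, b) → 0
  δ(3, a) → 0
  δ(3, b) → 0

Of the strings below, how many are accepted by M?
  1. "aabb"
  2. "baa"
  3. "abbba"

0

"aabb": rejected
"baa": rejected
"abbba": rejected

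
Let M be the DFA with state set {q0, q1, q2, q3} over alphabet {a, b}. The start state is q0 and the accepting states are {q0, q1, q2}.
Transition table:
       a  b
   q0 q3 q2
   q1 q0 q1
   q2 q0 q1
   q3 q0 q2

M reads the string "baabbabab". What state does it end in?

q0 --b--> q2
q2 --a--> q0
q0 --a--> q3
q3 --b--> q2
q2 --b--> q1
q1 --a--> q0
q0 --b--> q2
q2 --a--> q0
q0 --b--> q2

q2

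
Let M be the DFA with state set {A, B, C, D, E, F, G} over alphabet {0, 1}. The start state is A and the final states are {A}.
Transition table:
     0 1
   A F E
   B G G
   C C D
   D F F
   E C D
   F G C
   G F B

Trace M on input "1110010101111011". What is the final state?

F

A --1--> E
E --1--> D
D --1--> F
F --0--> G
G --0--> F
F --1--> C
C --0--> C
C --1--> D
D --0--> F
F --1--> C
C --1--> D
D --1--> F
F --1--> C
C --0--> C
C --1--> D
D --1--> F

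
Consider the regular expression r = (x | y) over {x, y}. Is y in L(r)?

The right alternative y matches y.

yes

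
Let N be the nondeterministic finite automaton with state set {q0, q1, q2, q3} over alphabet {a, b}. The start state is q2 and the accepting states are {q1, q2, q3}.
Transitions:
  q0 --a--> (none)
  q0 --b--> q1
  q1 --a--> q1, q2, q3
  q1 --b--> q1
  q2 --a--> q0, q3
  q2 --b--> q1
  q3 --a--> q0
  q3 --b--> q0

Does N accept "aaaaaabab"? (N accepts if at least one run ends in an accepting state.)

rejected

Start: {q2}
read a: {q0, q3}
read a: {q0}
read a: {}
The reachable set is empty and stays empty for the remaining 6 symbols.
Reachable ∩ accepting = {} — empty.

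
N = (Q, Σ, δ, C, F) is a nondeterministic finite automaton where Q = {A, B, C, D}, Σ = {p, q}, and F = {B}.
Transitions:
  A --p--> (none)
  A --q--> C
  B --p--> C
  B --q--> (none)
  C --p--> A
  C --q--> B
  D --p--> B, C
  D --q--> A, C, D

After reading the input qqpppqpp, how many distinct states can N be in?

0

Start: {C}
read q: {B}
read q: {}
The reachable set is empty and stays empty for the remaining 6 symbols.
Final reachable set {} has 0 states.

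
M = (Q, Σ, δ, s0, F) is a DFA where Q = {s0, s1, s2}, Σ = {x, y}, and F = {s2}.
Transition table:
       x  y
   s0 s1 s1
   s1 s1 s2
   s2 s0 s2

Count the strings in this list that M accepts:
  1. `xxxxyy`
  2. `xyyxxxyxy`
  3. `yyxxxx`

1

`xxxxyy`: accepted
`xyyxxxyxy`: rejected
`yyxxxx`: rejected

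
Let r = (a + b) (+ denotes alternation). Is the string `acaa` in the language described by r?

no

Neither a nor b matches acaa.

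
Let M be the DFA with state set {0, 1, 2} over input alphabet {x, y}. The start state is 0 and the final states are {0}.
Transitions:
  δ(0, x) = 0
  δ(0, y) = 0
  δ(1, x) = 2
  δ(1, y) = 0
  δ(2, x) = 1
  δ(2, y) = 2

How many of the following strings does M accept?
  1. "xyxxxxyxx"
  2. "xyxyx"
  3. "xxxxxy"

"xyxxxxyxx": accepted
"xyxyx": accepted
"xxxxxy": accepted

3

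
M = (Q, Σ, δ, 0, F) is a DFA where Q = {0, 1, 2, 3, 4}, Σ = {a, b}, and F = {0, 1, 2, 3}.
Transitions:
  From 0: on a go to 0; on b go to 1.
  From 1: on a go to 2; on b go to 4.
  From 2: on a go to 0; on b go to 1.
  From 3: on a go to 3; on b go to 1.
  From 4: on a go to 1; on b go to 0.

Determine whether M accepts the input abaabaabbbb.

0 --a--> 0
0 --b--> 1
1 --a--> 2
2 --a--> 0
0 --b--> 1
1 --a--> 2
2 --a--> 0
0 --b--> 1
1 --b--> 4
4 --b--> 0
0 --b--> 1
End in state 1, which is an accepting state.

accepted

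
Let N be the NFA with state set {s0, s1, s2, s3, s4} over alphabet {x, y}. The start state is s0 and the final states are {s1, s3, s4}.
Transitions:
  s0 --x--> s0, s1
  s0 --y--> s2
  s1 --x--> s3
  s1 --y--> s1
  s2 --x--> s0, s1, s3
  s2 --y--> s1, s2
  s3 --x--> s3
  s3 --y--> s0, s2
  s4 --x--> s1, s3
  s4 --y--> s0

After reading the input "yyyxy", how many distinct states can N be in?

3

Start: {s0}
read y: {s2}
read y: {s1, s2}
read y: {s1, s2}
read x: {s0, s1, s3}
read y: {s0, s1, s2}
Final reachable set {s0, s1, s2} has 3 states.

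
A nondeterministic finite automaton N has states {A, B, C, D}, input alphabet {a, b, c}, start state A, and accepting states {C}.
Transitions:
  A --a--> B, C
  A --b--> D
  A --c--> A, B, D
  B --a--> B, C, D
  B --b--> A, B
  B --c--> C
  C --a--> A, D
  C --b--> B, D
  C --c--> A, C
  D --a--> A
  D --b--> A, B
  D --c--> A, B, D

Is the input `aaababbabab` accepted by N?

rejected

Start: {A}
read a: {B, C}
read a: {A, B, C, D}
read a: {A, B, C, D}
read b: {A, B, D}
read a: {A, B, C, D}
read b: {A, B, D}
read b: {A, B, D}
read a: {A, B, C, D}
read b: {A, B, D}
read a: {A, B, C, D}
read b: {A, B, D}
Reachable ∩ accepting = {} — empty.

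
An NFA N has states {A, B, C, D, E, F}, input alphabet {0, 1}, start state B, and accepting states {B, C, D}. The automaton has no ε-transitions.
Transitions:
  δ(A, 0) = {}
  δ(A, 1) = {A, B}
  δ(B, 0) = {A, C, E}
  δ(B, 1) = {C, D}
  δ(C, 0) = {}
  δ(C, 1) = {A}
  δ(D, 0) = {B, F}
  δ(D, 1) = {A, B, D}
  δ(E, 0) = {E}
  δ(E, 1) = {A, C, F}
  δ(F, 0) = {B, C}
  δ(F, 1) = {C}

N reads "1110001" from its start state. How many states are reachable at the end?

Start: {B}
read 1: {C, D}
read 1: {A, B, D}
read 1: {A, B, C, D}
read 0: {A, B, C, E, F}
read 0: {A, B, C, E}
read 0: {A, C, E}
read 1: {A, B, C, F}
Final reachable set {A, B, C, F} has 4 states.

4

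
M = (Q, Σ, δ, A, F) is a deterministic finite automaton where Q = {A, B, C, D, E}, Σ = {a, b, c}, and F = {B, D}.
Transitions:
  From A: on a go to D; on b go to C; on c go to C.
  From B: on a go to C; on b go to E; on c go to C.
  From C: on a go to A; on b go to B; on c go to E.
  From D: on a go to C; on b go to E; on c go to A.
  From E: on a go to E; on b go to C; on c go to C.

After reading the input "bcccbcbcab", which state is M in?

C

A --b--> C
C --c--> E
E --c--> C
C --c--> E
E --b--> C
C --c--> E
E --b--> C
C --c--> E
E --a--> E
E --b--> C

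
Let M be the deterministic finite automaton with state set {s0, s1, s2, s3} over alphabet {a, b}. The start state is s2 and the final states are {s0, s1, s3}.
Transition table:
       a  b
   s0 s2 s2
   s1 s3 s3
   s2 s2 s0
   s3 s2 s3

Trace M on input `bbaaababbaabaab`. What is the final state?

s2 --b--> s0
s0 --b--> s2
s2 --a--> s2
s2 --a--> s2
s2 --a--> s2
s2 --b--> s0
s0 --a--> s2
s2 --b--> s0
s0 --b--> s2
s2 --a--> s2
s2 --a--> s2
s2 --b--> s0
s0 --a--> s2
s2 --a--> s2
s2 --b--> s0

s0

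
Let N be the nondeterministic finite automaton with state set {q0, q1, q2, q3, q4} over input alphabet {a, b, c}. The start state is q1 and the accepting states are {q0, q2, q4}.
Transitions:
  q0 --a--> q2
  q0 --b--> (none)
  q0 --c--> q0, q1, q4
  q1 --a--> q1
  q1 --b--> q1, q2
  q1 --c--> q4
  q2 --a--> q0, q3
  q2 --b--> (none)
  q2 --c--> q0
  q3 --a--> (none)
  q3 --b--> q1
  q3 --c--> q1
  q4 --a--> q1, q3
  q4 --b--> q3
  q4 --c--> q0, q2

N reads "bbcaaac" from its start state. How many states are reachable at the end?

Start: {q1}
read b: {q1, q2}
read b: {q1, q2}
read c: {q0, q4}
read a: {q1, q2, q3}
read a: {q0, q1, q3}
read a: {q1, q2}
read c: {q0, q4}
Final reachable set {q0, q4} has 2 states.

2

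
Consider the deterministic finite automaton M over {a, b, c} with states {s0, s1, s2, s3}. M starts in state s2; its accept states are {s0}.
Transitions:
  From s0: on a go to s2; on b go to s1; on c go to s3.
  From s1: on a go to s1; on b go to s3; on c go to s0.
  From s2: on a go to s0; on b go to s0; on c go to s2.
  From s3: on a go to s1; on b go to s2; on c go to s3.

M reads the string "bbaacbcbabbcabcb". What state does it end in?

s1

s2 --b--> s0
s0 --b--> s1
s1 --a--> s1
s1 --a--> s1
s1 --c--> s0
s0 --b--> s1
s1 --c--> s0
s0 --b--> s1
s1 --a--> s1
s1 --b--> s3
s3 --b--> s2
s2 --c--> s2
s2 --a--> s0
s0 --b--> s1
s1 --c--> s0
s0 --b--> s1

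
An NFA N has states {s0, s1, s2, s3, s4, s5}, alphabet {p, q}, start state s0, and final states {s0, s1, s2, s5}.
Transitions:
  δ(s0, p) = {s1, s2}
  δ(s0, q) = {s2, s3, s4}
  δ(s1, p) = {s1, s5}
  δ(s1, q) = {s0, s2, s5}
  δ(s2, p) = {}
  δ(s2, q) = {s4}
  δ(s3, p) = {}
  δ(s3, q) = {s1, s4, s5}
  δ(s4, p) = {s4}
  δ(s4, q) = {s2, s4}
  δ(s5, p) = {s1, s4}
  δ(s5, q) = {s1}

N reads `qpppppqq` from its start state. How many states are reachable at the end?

Start: {s0}
read q: {s2, s3, s4}
read p: {s4}
read p: {s4}
read p: {s4}
read p: {s4}
read p: {s4}
read q: {s2, s4}
read q: {s2, s4}
Final reachable set {s2, s4} has 2 states.

2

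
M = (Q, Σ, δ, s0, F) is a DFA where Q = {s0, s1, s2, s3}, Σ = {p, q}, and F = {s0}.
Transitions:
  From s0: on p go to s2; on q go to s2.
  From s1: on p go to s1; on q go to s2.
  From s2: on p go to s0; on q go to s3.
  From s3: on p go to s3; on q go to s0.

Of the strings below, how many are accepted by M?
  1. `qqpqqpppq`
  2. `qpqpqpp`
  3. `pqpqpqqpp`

1

`qqpqqpppq`: rejected
`qpqpqpp`: rejected
`pqpqpqqpp`: accepted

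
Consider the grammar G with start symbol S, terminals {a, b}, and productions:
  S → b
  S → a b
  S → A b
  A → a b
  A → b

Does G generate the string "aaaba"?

no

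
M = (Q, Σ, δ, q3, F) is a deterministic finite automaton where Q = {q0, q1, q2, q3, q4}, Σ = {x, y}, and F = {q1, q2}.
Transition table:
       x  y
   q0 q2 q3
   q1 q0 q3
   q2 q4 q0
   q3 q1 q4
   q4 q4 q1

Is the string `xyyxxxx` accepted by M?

q3 --x--> q1
q1 --y--> q3
q3 --y--> q4
q4 --x--> q4
q4 --x--> q4
q4 --x--> q4
q4 --x--> q4
End in state q4, which is not an accepting state.

rejected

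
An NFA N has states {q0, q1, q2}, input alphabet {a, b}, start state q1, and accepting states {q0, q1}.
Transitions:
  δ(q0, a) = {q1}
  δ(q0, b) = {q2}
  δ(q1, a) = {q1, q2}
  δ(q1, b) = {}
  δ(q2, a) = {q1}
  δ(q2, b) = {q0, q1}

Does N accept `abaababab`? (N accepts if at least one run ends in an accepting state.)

Start: {q1}
read a: {q1, q2}
read b: {q0, q1}
read a: {q1, q2}
read a: {q1, q2}
read b: {q0, q1}
read a: {q1, q2}
read b: {q0, q1}
read a: {q1, q2}
read b: {q0, q1}
Reachable ∩ accepting = {q0, q1} — nonempty.

accepted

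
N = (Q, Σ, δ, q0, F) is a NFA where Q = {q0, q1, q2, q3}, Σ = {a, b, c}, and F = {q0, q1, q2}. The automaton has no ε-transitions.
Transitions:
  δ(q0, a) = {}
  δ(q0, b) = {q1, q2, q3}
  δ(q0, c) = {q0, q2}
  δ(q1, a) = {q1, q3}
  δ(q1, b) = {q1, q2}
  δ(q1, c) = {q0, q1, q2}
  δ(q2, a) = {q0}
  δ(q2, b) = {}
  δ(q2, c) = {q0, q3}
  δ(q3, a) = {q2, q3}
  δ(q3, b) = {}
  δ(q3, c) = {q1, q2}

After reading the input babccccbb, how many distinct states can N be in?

Start: {q0}
read b: {q1, q2, q3}
read a: {q0, q1, q2, q3}
read b: {q1, q2, q3}
read c: {q0, q1, q2, q3}
read c: {q0, q1, q2, q3}
read c: {q0, q1, q2, q3}
read c: {q0, q1, q2, q3}
read b: {q1, q2, q3}
read b: {q1, q2}
Final reachable set {q1, q2} has 2 states.

2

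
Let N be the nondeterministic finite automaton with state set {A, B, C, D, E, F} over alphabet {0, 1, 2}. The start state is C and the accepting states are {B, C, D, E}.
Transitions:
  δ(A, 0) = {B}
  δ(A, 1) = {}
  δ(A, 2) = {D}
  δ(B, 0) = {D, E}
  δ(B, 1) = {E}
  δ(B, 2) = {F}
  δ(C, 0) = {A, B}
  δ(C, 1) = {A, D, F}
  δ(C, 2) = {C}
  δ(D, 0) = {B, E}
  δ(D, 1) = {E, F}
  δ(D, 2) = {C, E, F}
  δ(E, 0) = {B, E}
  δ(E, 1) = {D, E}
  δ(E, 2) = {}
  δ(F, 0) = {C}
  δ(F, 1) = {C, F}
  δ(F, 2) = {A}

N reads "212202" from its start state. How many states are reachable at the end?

3

Start: {C}
read 2: {C}
read 1: {A, D, F}
read 2: {A, C, D, E, F}
read 2: {A, C, D, E, F}
read 0: {A, B, C, E}
read 2: {C, D, F}
Final reachable set {C, D, F} has 3 states.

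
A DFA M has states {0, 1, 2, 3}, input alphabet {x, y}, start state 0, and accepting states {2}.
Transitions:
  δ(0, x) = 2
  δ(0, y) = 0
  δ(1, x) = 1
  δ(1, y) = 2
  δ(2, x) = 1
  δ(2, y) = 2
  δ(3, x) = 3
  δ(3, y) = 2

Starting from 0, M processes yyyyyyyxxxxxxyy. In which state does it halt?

2

0 --y--> 0
0 --y--> 0
0 --y--> 0
0 --y--> 0
0 --y--> 0
0 --y--> 0
0 --y--> 0
0 --x--> 2
2 --x--> 1
1 --x--> 1
1 --x--> 1
1 --x--> 1
1 --x--> 1
1 --y--> 2
2 --y--> 2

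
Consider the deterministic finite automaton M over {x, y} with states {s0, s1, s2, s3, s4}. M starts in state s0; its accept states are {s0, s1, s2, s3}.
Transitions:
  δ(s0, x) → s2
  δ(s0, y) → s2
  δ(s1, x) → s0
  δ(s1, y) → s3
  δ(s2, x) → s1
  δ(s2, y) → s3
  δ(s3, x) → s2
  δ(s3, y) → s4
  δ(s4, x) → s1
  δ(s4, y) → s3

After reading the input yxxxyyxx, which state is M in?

s0

s0 --y--> s2
s2 --x--> s1
s1 --x--> s0
s0 --x--> s2
s2 --y--> s3
s3 --y--> s4
s4 --x--> s1
s1 --x--> s0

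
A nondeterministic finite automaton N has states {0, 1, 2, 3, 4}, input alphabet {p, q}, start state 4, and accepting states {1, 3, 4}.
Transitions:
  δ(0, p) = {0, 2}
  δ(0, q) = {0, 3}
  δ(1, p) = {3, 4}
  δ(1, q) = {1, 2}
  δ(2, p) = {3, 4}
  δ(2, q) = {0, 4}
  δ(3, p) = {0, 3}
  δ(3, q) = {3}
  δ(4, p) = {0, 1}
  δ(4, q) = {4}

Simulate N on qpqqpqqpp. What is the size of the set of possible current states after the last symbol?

Start: {4}
read q: {4}
read p: {0, 1}
read q: {0, 1, 2, 3}
read q: {0, 1, 2, 3, 4}
read p: {0, 1, 2, 3, 4}
read q: {0, 1, 2, 3, 4}
read q: {0, 1, 2, 3, 4}
read p: {0, 1, 2, 3, 4}
read p: {0, 1, 2, 3, 4}
Final reachable set {0, 1, 2, 3, 4} has 5 states.

5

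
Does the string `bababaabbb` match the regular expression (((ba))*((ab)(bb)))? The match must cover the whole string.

Split as bababa·abbb: ((ba))* matches bababa and ((ab)(bb)) matches abbb.

yes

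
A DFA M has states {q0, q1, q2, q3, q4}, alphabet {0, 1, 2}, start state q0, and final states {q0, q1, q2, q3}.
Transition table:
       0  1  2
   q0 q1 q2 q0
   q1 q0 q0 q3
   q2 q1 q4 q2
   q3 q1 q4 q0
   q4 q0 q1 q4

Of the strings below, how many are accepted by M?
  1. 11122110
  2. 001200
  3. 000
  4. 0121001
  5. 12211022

11122110: accepted
001200: accepted
000: accepted
0121001: accepted
12211022: accepted

5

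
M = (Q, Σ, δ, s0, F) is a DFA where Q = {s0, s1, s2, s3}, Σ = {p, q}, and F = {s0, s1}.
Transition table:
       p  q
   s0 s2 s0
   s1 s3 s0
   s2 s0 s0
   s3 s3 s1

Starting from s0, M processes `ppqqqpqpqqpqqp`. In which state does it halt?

s2

s0 --p--> s2
s2 --p--> s0
s0 --q--> s0
s0 --q--> s0
s0 --q--> s0
s0 --p--> s2
s2 --q--> s0
s0 --p--> s2
s2 --q--> s0
s0 --q--> s0
s0 --p--> s2
s2 --q--> s0
s0 --q--> s0
s0 --p--> s2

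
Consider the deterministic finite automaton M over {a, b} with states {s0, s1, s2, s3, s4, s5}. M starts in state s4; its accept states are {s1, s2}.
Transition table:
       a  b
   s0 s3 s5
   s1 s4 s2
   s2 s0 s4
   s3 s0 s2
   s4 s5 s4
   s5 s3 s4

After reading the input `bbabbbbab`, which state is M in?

s4 --b--> s4
s4 --b--> s4
s4 --a--> s5
s5 --b--> s4
s4 --b--> s4
s4 --b--> s4
s4 --b--> s4
s4 --a--> s5
s5 --b--> s4

s4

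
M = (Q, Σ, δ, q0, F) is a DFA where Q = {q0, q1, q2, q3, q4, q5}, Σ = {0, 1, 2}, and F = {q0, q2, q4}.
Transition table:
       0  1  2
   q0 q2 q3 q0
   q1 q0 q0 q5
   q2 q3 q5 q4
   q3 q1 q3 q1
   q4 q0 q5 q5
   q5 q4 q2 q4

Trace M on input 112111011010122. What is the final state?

q5

q0 --1--> q3
q3 --1--> q3
q3 --2--> q1
q1 --1--> q0
q0 --1--> q3
q3 --1--> q3
q3 --0--> q1
q1 --1--> q0
q0 --1--> q3
q3 --0--> q1
q1 --1--> q0
q0 --0--> q2
q2 --1--> q5
q5 --2--> q4
q4 --2--> q5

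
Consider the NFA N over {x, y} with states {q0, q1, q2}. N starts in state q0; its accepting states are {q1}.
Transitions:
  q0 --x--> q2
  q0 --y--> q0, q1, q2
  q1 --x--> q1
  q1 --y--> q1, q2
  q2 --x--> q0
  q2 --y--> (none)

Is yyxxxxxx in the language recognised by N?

Start: {q0}
read y: {q0, q1, q2}
read y: {q0, q1, q2}
read x: {q0, q1, q2}
read x: {q0, q1, q2}
read x: {q0, q1, q2}
read x: {q0, q1, q2}
read x: {q0, q1, q2}
read x: {q0, q1, q2}
Reachable ∩ accepting = {q1} — nonempty.

accepted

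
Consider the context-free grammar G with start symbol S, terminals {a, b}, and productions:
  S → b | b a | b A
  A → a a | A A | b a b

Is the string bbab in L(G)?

yes

S ⇒ bA ⇒ bbab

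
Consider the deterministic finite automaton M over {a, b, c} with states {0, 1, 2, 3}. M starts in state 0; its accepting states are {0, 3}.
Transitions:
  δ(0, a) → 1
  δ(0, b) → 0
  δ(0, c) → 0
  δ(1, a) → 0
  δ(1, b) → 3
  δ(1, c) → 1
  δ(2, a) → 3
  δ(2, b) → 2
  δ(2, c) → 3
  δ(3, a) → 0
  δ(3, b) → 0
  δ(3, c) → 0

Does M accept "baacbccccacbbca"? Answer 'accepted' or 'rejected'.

0 --b--> 0
0 --a--> 1
1 --a--> 0
0 --c--> 0
0 --b--> 0
0 --c--> 0
0 --c--> 0
0 --c--> 0
0 --c--> 0
0 --a--> 1
1 --c--> 1
1 --b--> 3
3 --b--> 0
0 --c--> 0
0 --a--> 1
End in state 1, which is not an accepting state.

rejected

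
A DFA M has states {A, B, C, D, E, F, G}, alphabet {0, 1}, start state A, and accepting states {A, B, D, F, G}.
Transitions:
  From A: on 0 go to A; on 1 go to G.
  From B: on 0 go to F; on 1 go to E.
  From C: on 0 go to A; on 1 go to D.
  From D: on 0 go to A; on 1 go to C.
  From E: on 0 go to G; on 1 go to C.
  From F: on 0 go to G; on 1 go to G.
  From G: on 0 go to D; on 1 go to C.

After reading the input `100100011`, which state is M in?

C

A --1--> G
G --0--> D
D --0--> A
A --1--> G
G --0--> D
D --0--> A
A --0--> A
A --1--> G
G --1--> C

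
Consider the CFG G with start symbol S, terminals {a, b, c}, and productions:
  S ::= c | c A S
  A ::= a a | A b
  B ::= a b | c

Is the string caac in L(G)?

S ⇒ cAS ⇒ caaS ⇒ caac

yes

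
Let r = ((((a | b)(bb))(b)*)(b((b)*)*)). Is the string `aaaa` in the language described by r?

no

No split of aaaa into u·v has (((a|b)(bb))(b)*) matching u and (b((b)*)*) matching v.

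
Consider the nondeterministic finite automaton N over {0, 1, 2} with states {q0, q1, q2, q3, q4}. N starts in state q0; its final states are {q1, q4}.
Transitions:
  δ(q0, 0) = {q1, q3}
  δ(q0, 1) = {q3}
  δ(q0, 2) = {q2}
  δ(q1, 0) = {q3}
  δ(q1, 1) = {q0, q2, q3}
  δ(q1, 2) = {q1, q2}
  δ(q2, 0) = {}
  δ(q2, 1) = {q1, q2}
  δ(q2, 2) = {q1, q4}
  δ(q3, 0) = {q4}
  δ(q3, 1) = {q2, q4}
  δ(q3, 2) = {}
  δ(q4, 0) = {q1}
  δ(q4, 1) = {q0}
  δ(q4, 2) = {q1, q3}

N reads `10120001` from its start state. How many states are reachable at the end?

Start: {q0}
read 1: {q3}
read 0: {q4}
read 1: {q0}
read 2: {q2}
read 0: {}
The reachable set is empty and stays empty for the remaining 3 symbols.
Final reachable set {} has 0 states.

0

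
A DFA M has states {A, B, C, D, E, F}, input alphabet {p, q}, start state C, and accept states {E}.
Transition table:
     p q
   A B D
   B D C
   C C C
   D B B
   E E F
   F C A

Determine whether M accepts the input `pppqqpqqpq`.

C --p--> C
C --p--> C
C --p--> C
C --q--> C
C --q--> C
C --p--> C
C --q--> C
C --q--> C
C --p--> C
C --q--> C
End in state C, which is not an accepting state.

rejected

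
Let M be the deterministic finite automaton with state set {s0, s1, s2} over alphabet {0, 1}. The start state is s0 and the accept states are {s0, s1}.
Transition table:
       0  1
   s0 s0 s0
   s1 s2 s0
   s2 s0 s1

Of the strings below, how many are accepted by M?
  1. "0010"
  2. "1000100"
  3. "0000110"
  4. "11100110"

"0010": accepted
"1000100": accepted
"0000110": accepted
"11100110": accepted

4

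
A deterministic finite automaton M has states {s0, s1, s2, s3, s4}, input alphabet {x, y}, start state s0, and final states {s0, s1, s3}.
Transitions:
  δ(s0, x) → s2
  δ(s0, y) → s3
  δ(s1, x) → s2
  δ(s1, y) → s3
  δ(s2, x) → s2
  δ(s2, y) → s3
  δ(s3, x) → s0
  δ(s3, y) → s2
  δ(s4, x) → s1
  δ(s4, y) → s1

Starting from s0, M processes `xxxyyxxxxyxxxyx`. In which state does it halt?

s0 --x--> s2
s2 --x--> s2
s2 --x--> s2
s2 --y--> s3
s3 --y--> s2
s2 --x--> s2
s2 --x--> s2
s2 --x--> s2
s2 --x--> s2
s2 --y--> s3
s3 --x--> s0
s0 --x--> s2
s2 --x--> s2
s2 --y--> s3
s3 --x--> s0

s0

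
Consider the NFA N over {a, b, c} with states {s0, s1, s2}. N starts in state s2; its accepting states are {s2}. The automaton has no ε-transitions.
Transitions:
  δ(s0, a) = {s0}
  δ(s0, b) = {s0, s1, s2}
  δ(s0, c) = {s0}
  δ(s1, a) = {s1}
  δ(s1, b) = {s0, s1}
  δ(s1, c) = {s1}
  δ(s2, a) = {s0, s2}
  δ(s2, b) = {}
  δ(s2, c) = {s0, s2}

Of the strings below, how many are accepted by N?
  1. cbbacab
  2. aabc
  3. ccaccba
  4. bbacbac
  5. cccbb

4

cbbacab: accepted
aabc: accepted
ccaccba: accepted
bbacbac: rejected
cccbb: accepted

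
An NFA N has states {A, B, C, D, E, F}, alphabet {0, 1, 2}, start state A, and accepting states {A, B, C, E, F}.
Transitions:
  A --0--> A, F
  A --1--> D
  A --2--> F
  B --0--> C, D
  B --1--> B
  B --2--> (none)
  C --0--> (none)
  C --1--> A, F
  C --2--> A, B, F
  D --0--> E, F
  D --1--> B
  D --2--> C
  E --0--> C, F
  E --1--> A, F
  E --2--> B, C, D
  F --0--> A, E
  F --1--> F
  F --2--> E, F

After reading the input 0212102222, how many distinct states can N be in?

6

Start: {A}
read 0: {A, F}
read 2: {E, F}
read 1: {A, F}
read 2: {E, F}
read 1: {A, F}
read 0: {A, E, F}
read 2: {B, C, D, E, F}
read 2: {A, B, C, D, E, F}
read 2: {A, B, C, D, E, F}
read 2: {A, B, C, D, E, F}
Final reachable set {A, B, C, D, E, F} has 6 states.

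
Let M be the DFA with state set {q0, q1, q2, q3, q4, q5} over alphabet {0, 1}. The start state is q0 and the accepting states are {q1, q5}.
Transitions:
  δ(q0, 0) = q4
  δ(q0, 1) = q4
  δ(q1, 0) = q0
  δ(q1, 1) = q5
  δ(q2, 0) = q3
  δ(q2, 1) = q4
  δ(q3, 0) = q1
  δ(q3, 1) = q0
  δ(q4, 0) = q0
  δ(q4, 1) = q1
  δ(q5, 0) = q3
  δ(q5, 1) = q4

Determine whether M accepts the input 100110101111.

q0 --1--> q4
q4 --0--> q0
q0 --0--> q4
q4 --1--> q1
q1 --1--> q5
q5 --0--> q3
q3 --1--> q0
q0 --0--> q4
q4 --1--> q1
q1 --1--> q5
q5 --1--> q4
q4 --1--> q1
End in state q1, which is an accepting state.

accepted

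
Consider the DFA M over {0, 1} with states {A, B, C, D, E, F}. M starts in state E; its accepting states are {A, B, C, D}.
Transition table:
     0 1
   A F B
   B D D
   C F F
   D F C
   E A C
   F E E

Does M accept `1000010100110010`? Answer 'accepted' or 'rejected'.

rejected

E --1--> C
C --0--> F
F --0--> E
E --0--> A
A --0--> F
F --1--> E
E --0--> A
A --1--> B
B --0--> D
D --0--> F
F --1--> E
E --1--> C
C --0--> F
F --0--> E
E --1--> C
C --0--> F
End in state F, which is not an accepting state.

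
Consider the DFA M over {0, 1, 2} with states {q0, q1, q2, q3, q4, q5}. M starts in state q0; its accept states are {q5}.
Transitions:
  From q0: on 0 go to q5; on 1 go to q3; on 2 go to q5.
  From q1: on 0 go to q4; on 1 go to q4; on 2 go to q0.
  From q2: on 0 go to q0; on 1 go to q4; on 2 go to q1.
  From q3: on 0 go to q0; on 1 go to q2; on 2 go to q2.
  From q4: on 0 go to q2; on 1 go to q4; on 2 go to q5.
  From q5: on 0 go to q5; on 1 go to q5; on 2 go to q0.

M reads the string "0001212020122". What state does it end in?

q0 --0--> q5
q5 --0--> q5
q5 --0--> q5
q5 --1--> q5
q5 --2--> q0
q0 --1--> q3
q3 --2--> q2
q2 --0--> q0
q0 --2--> q5
q5 --0--> q5
q5 --1--> q5
q5 --2--> q0
q0 --2--> q5

q5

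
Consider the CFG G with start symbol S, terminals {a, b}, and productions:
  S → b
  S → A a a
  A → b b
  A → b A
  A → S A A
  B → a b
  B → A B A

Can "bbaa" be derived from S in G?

yes

S ⇒ Aaa ⇒ bbaa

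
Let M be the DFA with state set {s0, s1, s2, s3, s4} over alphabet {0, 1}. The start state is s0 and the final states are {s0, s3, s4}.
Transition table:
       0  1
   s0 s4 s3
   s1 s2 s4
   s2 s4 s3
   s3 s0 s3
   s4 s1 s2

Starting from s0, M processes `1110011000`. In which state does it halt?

s1

s0 --1--> s3
s3 --1--> s3
s3 --1--> s3
s3 --0--> s0
s0 --0--> s4
s4 --1--> s2
s2 --1--> s3
s3 --0--> s0
s0 --0--> s4
s4 --0--> s1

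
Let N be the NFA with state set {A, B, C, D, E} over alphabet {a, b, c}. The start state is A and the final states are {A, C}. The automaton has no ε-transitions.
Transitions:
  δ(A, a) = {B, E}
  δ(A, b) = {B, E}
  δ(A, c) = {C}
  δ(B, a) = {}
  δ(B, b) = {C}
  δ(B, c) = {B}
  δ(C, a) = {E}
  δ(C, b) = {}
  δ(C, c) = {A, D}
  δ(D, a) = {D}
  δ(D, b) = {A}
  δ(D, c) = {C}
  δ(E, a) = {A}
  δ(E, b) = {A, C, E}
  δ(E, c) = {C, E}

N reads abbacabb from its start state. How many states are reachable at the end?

Start: {A}
read a: {B, E}
read b: {A, C, E}
read b: {A, B, C, E}
read a: {A, B, E}
read c: {B, C, E}
read a: {A, E}
read b: {A, B, C, E}
read b: {A, B, C, E}
Final reachable set {A, B, C, E} has 4 states.

4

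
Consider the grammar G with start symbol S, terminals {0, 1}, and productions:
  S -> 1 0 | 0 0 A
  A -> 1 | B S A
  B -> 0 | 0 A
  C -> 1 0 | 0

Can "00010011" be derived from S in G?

yes

S ⇒ 00A ⇒ 00BSA ⇒ 000ASA ⇒ 0001SA ⇒ 000100AA ⇒ 0001001A ⇒ 00010011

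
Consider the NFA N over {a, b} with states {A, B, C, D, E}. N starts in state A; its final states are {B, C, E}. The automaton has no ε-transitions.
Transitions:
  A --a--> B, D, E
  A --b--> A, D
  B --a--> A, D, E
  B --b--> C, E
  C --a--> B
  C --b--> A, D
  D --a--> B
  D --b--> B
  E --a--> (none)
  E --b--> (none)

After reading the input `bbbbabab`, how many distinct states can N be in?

5

Start: {A}
read b: {A, D}
read b: {A, B, D}
read b: {A, B, C, D, E}
read b: {A, B, C, D, E}
read a: {A, B, D, E}
read b: {A, B, C, D, E}
read a: {A, B, D, E}
read b: {A, B, C, D, E}
Final reachable set {A, B, C, D, E} has 5 states.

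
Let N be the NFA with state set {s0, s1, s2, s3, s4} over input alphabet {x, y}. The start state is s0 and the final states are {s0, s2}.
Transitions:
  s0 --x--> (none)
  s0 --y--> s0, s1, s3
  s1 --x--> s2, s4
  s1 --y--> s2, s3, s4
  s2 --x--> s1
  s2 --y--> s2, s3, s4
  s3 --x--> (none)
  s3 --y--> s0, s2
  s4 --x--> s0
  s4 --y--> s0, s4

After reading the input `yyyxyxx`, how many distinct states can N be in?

4

Start: {s0}
read y: {s0, s1, s3}
read y: {s0, s1, s2, s3, s4}
read y: {s0, s1, s2, s3, s4}
read x: {s0, s1, s2, s4}
read y: {s0, s1, s2, s3, s4}
read x: {s0, s1, s2, s4}
read x: {s0, s1, s2, s4}
Final reachable set {s0, s1, s2, s4} has 4 states.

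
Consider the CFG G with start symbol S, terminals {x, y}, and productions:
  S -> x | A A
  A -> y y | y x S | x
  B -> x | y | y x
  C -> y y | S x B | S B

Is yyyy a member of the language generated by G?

yes

S ⇒ AA ⇒ yyA ⇒ yyyy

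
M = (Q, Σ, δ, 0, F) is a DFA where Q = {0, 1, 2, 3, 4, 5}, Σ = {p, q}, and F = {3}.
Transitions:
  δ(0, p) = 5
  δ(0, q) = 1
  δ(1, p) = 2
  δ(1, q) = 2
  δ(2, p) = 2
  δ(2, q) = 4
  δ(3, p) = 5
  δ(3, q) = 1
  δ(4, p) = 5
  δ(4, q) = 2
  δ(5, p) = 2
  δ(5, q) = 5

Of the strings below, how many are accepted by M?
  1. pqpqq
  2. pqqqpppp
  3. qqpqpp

0

pqpqq: rejected
pqqqpppp: rejected
qqpqpp: rejected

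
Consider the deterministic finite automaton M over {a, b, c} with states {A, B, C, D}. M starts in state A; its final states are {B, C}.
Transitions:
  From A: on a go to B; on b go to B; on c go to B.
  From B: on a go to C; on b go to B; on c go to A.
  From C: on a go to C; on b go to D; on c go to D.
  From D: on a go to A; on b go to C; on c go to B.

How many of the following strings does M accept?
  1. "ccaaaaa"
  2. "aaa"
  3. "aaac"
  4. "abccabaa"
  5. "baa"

"ccaaaaa": accepted
"aaa": accepted
"aaac": rejected
"abccabaa": accepted
"baa": accepted

4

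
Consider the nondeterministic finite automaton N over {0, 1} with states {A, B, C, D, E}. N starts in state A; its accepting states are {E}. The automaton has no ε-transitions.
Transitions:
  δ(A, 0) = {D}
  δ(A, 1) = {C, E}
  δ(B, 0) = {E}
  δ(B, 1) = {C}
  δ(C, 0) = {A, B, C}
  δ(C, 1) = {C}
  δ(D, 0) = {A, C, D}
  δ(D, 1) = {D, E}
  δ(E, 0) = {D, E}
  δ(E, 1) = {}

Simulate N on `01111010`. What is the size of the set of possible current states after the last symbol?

5

Start: {A}
read 0: {D}
read 1: {D, E}
read 1: {D, E}
read 1: {D, E}
read 1: {D, E}
read 0: {A, C, D, E}
read 1: {C, D, E}
read 0: {A, B, C, D, E}
Final reachable set {A, B, C, D, E} has 5 states.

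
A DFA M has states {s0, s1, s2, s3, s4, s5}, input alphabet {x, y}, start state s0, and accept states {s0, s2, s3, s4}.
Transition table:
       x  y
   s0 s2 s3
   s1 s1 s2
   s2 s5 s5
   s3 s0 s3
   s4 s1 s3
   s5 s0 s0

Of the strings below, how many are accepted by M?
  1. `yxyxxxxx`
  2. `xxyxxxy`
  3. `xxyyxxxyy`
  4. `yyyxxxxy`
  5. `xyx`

`yxyxxxxx`: accepted
`xxyxxxy`: accepted
`xxyyxxxyy`: accepted
`yyyxxxxy`: accepted
`xyx`: accepted

5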